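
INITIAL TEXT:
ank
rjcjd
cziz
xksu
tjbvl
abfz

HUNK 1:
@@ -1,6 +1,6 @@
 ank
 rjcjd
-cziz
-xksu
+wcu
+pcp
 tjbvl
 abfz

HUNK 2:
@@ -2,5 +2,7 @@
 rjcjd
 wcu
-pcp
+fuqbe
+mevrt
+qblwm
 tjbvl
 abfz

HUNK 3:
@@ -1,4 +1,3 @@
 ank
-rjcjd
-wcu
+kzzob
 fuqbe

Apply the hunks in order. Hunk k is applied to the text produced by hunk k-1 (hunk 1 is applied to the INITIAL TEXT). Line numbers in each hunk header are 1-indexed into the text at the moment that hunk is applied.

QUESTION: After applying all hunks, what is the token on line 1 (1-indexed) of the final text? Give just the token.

Answer: ank

Derivation:
Hunk 1: at line 1 remove [cziz,xksu] add [wcu,pcp] -> 6 lines: ank rjcjd wcu pcp tjbvl abfz
Hunk 2: at line 2 remove [pcp] add [fuqbe,mevrt,qblwm] -> 8 lines: ank rjcjd wcu fuqbe mevrt qblwm tjbvl abfz
Hunk 3: at line 1 remove [rjcjd,wcu] add [kzzob] -> 7 lines: ank kzzob fuqbe mevrt qblwm tjbvl abfz
Final line 1: ank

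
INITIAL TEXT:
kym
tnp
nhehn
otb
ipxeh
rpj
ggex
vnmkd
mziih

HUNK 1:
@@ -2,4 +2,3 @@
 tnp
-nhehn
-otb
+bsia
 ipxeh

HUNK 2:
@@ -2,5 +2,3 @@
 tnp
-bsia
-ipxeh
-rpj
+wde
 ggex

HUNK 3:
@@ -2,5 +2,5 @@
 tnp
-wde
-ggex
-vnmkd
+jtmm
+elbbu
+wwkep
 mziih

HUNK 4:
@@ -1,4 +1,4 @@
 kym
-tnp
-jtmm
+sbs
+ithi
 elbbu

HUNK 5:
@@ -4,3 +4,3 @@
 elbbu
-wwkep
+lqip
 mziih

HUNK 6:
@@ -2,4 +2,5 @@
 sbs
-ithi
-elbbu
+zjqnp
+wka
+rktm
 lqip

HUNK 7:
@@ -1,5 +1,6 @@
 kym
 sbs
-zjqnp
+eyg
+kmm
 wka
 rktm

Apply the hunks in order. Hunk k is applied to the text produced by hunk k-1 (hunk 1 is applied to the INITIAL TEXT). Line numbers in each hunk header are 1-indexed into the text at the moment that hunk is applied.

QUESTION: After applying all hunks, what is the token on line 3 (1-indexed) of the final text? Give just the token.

Answer: eyg

Derivation:
Hunk 1: at line 2 remove [nhehn,otb] add [bsia] -> 8 lines: kym tnp bsia ipxeh rpj ggex vnmkd mziih
Hunk 2: at line 2 remove [bsia,ipxeh,rpj] add [wde] -> 6 lines: kym tnp wde ggex vnmkd mziih
Hunk 3: at line 2 remove [wde,ggex,vnmkd] add [jtmm,elbbu,wwkep] -> 6 lines: kym tnp jtmm elbbu wwkep mziih
Hunk 4: at line 1 remove [tnp,jtmm] add [sbs,ithi] -> 6 lines: kym sbs ithi elbbu wwkep mziih
Hunk 5: at line 4 remove [wwkep] add [lqip] -> 6 lines: kym sbs ithi elbbu lqip mziih
Hunk 6: at line 2 remove [ithi,elbbu] add [zjqnp,wka,rktm] -> 7 lines: kym sbs zjqnp wka rktm lqip mziih
Hunk 7: at line 1 remove [zjqnp] add [eyg,kmm] -> 8 lines: kym sbs eyg kmm wka rktm lqip mziih
Final line 3: eyg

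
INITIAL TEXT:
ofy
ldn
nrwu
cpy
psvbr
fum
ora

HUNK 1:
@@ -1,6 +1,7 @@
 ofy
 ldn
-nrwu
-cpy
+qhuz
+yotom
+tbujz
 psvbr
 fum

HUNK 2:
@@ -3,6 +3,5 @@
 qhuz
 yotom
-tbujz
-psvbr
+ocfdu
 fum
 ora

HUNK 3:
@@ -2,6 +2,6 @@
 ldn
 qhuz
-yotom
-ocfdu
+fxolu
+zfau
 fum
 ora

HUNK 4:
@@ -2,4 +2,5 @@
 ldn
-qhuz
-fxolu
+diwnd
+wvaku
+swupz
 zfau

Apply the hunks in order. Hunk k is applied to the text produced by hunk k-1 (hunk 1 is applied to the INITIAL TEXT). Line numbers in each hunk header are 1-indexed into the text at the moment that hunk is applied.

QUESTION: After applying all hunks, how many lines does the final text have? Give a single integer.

Answer: 8

Derivation:
Hunk 1: at line 1 remove [nrwu,cpy] add [qhuz,yotom,tbujz] -> 8 lines: ofy ldn qhuz yotom tbujz psvbr fum ora
Hunk 2: at line 3 remove [tbujz,psvbr] add [ocfdu] -> 7 lines: ofy ldn qhuz yotom ocfdu fum ora
Hunk 3: at line 2 remove [yotom,ocfdu] add [fxolu,zfau] -> 7 lines: ofy ldn qhuz fxolu zfau fum ora
Hunk 4: at line 2 remove [qhuz,fxolu] add [diwnd,wvaku,swupz] -> 8 lines: ofy ldn diwnd wvaku swupz zfau fum ora
Final line count: 8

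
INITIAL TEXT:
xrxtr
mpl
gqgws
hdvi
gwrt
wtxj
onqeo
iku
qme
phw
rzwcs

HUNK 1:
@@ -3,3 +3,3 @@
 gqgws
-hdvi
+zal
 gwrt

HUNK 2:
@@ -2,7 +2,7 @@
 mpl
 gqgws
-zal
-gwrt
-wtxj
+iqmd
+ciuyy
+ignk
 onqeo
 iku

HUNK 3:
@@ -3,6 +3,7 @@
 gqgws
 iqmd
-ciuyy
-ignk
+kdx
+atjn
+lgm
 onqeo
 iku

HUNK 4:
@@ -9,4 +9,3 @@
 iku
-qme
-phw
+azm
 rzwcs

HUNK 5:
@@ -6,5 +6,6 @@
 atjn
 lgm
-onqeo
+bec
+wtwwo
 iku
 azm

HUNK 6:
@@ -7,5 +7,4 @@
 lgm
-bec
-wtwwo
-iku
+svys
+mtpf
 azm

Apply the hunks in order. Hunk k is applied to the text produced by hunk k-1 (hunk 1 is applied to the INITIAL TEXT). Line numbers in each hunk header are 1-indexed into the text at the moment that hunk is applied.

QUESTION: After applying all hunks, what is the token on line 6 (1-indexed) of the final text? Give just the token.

Answer: atjn

Derivation:
Hunk 1: at line 3 remove [hdvi] add [zal] -> 11 lines: xrxtr mpl gqgws zal gwrt wtxj onqeo iku qme phw rzwcs
Hunk 2: at line 2 remove [zal,gwrt,wtxj] add [iqmd,ciuyy,ignk] -> 11 lines: xrxtr mpl gqgws iqmd ciuyy ignk onqeo iku qme phw rzwcs
Hunk 3: at line 3 remove [ciuyy,ignk] add [kdx,atjn,lgm] -> 12 lines: xrxtr mpl gqgws iqmd kdx atjn lgm onqeo iku qme phw rzwcs
Hunk 4: at line 9 remove [qme,phw] add [azm] -> 11 lines: xrxtr mpl gqgws iqmd kdx atjn lgm onqeo iku azm rzwcs
Hunk 5: at line 6 remove [onqeo] add [bec,wtwwo] -> 12 lines: xrxtr mpl gqgws iqmd kdx atjn lgm bec wtwwo iku azm rzwcs
Hunk 6: at line 7 remove [bec,wtwwo,iku] add [svys,mtpf] -> 11 lines: xrxtr mpl gqgws iqmd kdx atjn lgm svys mtpf azm rzwcs
Final line 6: atjn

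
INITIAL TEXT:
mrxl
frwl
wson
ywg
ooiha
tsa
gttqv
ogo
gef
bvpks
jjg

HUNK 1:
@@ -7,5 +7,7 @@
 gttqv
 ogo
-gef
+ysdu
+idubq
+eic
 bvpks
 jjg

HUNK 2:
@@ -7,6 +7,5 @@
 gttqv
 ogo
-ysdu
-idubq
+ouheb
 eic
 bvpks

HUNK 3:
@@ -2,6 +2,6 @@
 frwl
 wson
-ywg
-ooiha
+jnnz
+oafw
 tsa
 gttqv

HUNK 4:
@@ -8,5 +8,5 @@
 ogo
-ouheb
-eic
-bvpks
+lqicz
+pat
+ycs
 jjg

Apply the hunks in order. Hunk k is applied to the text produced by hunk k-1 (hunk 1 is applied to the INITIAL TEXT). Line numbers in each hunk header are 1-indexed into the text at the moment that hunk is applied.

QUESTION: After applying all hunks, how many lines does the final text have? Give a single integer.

Answer: 12

Derivation:
Hunk 1: at line 7 remove [gef] add [ysdu,idubq,eic] -> 13 lines: mrxl frwl wson ywg ooiha tsa gttqv ogo ysdu idubq eic bvpks jjg
Hunk 2: at line 7 remove [ysdu,idubq] add [ouheb] -> 12 lines: mrxl frwl wson ywg ooiha tsa gttqv ogo ouheb eic bvpks jjg
Hunk 3: at line 2 remove [ywg,ooiha] add [jnnz,oafw] -> 12 lines: mrxl frwl wson jnnz oafw tsa gttqv ogo ouheb eic bvpks jjg
Hunk 4: at line 8 remove [ouheb,eic,bvpks] add [lqicz,pat,ycs] -> 12 lines: mrxl frwl wson jnnz oafw tsa gttqv ogo lqicz pat ycs jjg
Final line count: 12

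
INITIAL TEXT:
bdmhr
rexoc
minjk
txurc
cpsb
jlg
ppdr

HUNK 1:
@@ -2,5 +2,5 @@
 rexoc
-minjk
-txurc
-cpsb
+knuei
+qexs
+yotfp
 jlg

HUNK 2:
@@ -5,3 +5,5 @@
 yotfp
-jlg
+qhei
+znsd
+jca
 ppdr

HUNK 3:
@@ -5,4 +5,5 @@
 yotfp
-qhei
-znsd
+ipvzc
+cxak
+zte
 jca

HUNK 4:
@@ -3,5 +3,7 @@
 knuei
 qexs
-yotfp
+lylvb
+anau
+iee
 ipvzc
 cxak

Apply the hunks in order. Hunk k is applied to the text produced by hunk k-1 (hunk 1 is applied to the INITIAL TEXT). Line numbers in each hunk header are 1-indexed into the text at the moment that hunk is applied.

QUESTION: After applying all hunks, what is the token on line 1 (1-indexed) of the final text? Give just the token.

Hunk 1: at line 2 remove [minjk,txurc,cpsb] add [knuei,qexs,yotfp] -> 7 lines: bdmhr rexoc knuei qexs yotfp jlg ppdr
Hunk 2: at line 5 remove [jlg] add [qhei,znsd,jca] -> 9 lines: bdmhr rexoc knuei qexs yotfp qhei znsd jca ppdr
Hunk 3: at line 5 remove [qhei,znsd] add [ipvzc,cxak,zte] -> 10 lines: bdmhr rexoc knuei qexs yotfp ipvzc cxak zte jca ppdr
Hunk 4: at line 3 remove [yotfp] add [lylvb,anau,iee] -> 12 lines: bdmhr rexoc knuei qexs lylvb anau iee ipvzc cxak zte jca ppdr
Final line 1: bdmhr

Answer: bdmhr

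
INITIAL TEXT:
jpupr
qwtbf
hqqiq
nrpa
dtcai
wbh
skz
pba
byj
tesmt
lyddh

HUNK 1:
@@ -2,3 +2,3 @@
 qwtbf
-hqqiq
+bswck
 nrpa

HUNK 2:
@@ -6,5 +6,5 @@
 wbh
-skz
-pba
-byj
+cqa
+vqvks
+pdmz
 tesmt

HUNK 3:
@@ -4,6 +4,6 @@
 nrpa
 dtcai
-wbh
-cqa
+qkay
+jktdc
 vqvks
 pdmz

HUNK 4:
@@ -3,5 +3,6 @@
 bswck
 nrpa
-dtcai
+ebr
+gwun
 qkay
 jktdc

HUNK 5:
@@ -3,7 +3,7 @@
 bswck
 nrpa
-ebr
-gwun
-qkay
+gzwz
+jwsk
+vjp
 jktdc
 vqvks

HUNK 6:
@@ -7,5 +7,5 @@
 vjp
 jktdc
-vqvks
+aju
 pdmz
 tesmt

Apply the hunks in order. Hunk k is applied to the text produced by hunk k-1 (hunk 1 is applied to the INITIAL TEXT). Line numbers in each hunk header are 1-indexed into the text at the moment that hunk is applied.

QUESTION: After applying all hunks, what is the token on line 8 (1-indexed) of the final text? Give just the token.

Hunk 1: at line 2 remove [hqqiq] add [bswck] -> 11 lines: jpupr qwtbf bswck nrpa dtcai wbh skz pba byj tesmt lyddh
Hunk 2: at line 6 remove [skz,pba,byj] add [cqa,vqvks,pdmz] -> 11 lines: jpupr qwtbf bswck nrpa dtcai wbh cqa vqvks pdmz tesmt lyddh
Hunk 3: at line 4 remove [wbh,cqa] add [qkay,jktdc] -> 11 lines: jpupr qwtbf bswck nrpa dtcai qkay jktdc vqvks pdmz tesmt lyddh
Hunk 4: at line 3 remove [dtcai] add [ebr,gwun] -> 12 lines: jpupr qwtbf bswck nrpa ebr gwun qkay jktdc vqvks pdmz tesmt lyddh
Hunk 5: at line 3 remove [ebr,gwun,qkay] add [gzwz,jwsk,vjp] -> 12 lines: jpupr qwtbf bswck nrpa gzwz jwsk vjp jktdc vqvks pdmz tesmt lyddh
Hunk 6: at line 7 remove [vqvks] add [aju] -> 12 lines: jpupr qwtbf bswck nrpa gzwz jwsk vjp jktdc aju pdmz tesmt lyddh
Final line 8: jktdc

Answer: jktdc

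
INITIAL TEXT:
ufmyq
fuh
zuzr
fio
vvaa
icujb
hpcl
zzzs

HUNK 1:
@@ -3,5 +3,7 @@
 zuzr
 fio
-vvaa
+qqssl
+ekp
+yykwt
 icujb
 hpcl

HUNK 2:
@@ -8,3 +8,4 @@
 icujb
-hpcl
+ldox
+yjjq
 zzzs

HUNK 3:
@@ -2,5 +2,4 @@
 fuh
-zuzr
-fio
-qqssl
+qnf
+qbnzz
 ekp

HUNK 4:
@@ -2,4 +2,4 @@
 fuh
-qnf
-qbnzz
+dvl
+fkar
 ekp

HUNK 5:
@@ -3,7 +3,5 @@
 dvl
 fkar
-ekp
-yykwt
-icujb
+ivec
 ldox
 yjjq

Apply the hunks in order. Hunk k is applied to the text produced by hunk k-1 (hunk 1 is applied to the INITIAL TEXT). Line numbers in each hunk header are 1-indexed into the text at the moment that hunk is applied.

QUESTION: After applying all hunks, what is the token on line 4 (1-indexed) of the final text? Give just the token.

Hunk 1: at line 3 remove [vvaa] add [qqssl,ekp,yykwt] -> 10 lines: ufmyq fuh zuzr fio qqssl ekp yykwt icujb hpcl zzzs
Hunk 2: at line 8 remove [hpcl] add [ldox,yjjq] -> 11 lines: ufmyq fuh zuzr fio qqssl ekp yykwt icujb ldox yjjq zzzs
Hunk 3: at line 2 remove [zuzr,fio,qqssl] add [qnf,qbnzz] -> 10 lines: ufmyq fuh qnf qbnzz ekp yykwt icujb ldox yjjq zzzs
Hunk 4: at line 2 remove [qnf,qbnzz] add [dvl,fkar] -> 10 lines: ufmyq fuh dvl fkar ekp yykwt icujb ldox yjjq zzzs
Hunk 5: at line 3 remove [ekp,yykwt,icujb] add [ivec] -> 8 lines: ufmyq fuh dvl fkar ivec ldox yjjq zzzs
Final line 4: fkar

Answer: fkar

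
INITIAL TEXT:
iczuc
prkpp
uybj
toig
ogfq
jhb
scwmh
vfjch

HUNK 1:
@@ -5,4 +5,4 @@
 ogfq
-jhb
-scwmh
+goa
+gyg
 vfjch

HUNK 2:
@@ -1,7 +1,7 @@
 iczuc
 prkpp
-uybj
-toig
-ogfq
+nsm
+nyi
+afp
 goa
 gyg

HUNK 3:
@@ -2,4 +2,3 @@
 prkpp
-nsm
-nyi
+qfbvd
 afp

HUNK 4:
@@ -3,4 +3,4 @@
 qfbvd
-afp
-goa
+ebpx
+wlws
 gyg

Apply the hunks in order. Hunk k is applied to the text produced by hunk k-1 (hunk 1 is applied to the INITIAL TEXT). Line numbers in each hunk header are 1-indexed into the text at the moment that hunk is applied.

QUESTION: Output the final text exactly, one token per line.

Answer: iczuc
prkpp
qfbvd
ebpx
wlws
gyg
vfjch

Derivation:
Hunk 1: at line 5 remove [jhb,scwmh] add [goa,gyg] -> 8 lines: iczuc prkpp uybj toig ogfq goa gyg vfjch
Hunk 2: at line 1 remove [uybj,toig,ogfq] add [nsm,nyi,afp] -> 8 lines: iczuc prkpp nsm nyi afp goa gyg vfjch
Hunk 3: at line 2 remove [nsm,nyi] add [qfbvd] -> 7 lines: iczuc prkpp qfbvd afp goa gyg vfjch
Hunk 4: at line 3 remove [afp,goa] add [ebpx,wlws] -> 7 lines: iczuc prkpp qfbvd ebpx wlws gyg vfjch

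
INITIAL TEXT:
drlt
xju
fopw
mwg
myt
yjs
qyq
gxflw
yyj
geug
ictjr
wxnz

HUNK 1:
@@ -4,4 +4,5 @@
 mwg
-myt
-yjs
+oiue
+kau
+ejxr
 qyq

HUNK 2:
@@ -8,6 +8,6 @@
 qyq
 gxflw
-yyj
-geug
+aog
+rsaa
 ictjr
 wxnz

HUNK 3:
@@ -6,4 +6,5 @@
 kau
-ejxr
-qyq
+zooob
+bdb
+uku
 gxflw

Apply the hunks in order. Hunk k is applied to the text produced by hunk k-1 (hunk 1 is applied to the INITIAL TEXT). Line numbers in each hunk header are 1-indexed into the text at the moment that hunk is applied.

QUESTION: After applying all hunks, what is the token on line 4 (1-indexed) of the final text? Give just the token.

Answer: mwg

Derivation:
Hunk 1: at line 4 remove [myt,yjs] add [oiue,kau,ejxr] -> 13 lines: drlt xju fopw mwg oiue kau ejxr qyq gxflw yyj geug ictjr wxnz
Hunk 2: at line 8 remove [yyj,geug] add [aog,rsaa] -> 13 lines: drlt xju fopw mwg oiue kau ejxr qyq gxflw aog rsaa ictjr wxnz
Hunk 3: at line 6 remove [ejxr,qyq] add [zooob,bdb,uku] -> 14 lines: drlt xju fopw mwg oiue kau zooob bdb uku gxflw aog rsaa ictjr wxnz
Final line 4: mwg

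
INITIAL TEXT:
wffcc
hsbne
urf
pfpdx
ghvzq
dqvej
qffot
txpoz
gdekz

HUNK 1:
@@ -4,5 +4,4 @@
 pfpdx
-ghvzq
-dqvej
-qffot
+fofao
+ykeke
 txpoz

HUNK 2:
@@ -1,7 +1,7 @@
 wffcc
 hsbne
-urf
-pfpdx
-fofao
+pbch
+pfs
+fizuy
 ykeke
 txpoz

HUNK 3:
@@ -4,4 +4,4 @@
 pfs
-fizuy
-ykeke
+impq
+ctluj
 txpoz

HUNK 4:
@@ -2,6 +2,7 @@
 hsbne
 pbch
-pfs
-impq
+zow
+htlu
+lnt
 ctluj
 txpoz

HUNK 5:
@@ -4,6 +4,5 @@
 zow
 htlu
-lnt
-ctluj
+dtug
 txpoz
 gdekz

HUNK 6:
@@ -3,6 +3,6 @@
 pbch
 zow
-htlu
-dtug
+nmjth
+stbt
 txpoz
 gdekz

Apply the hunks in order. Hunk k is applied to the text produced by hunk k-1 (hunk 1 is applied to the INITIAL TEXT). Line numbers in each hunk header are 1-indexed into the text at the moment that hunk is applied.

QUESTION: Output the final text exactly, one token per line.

Hunk 1: at line 4 remove [ghvzq,dqvej,qffot] add [fofao,ykeke] -> 8 lines: wffcc hsbne urf pfpdx fofao ykeke txpoz gdekz
Hunk 2: at line 1 remove [urf,pfpdx,fofao] add [pbch,pfs,fizuy] -> 8 lines: wffcc hsbne pbch pfs fizuy ykeke txpoz gdekz
Hunk 3: at line 4 remove [fizuy,ykeke] add [impq,ctluj] -> 8 lines: wffcc hsbne pbch pfs impq ctluj txpoz gdekz
Hunk 4: at line 2 remove [pfs,impq] add [zow,htlu,lnt] -> 9 lines: wffcc hsbne pbch zow htlu lnt ctluj txpoz gdekz
Hunk 5: at line 4 remove [lnt,ctluj] add [dtug] -> 8 lines: wffcc hsbne pbch zow htlu dtug txpoz gdekz
Hunk 6: at line 3 remove [htlu,dtug] add [nmjth,stbt] -> 8 lines: wffcc hsbne pbch zow nmjth stbt txpoz gdekz

Answer: wffcc
hsbne
pbch
zow
nmjth
stbt
txpoz
gdekz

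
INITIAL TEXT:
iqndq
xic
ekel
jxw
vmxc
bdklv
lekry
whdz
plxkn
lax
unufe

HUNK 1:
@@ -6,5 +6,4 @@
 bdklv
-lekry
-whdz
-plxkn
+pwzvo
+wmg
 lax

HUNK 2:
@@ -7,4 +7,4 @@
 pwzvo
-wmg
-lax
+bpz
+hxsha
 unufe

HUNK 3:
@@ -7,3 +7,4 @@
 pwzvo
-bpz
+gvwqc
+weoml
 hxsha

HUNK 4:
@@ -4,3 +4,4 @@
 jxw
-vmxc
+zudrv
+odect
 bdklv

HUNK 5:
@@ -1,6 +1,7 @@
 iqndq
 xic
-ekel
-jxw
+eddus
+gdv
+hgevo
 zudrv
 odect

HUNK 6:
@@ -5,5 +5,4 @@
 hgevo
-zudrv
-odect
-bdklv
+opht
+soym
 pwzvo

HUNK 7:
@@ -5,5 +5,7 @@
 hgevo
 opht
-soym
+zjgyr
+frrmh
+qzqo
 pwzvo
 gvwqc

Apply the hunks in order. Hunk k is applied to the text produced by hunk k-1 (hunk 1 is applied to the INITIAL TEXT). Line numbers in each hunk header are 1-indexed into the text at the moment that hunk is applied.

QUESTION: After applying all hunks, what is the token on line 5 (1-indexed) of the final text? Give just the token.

Answer: hgevo

Derivation:
Hunk 1: at line 6 remove [lekry,whdz,plxkn] add [pwzvo,wmg] -> 10 lines: iqndq xic ekel jxw vmxc bdklv pwzvo wmg lax unufe
Hunk 2: at line 7 remove [wmg,lax] add [bpz,hxsha] -> 10 lines: iqndq xic ekel jxw vmxc bdklv pwzvo bpz hxsha unufe
Hunk 3: at line 7 remove [bpz] add [gvwqc,weoml] -> 11 lines: iqndq xic ekel jxw vmxc bdklv pwzvo gvwqc weoml hxsha unufe
Hunk 4: at line 4 remove [vmxc] add [zudrv,odect] -> 12 lines: iqndq xic ekel jxw zudrv odect bdklv pwzvo gvwqc weoml hxsha unufe
Hunk 5: at line 1 remove [ekel,jxw] add [eddus,gdv,hgevo] -> 13 lines: iqndq xic eddus gdv hgevo zudrv odect bdklv pwzvo gvwqc weoml hxsha unufe
Hunk 6: at line 5 remove [zudrv,odect,bdklv] add [opht,soym] -> 12 lines: iqndq xic eddus gdv hgevo opht soym pwzvo gvwqc weoml hxsha unufe
Hunk 7: at line 5 remove [soym] add [zjgyr,frrmh,qzqo] -> 14 lines: iqndq xic eddus gdv hgevo opht zjgyr frrmh qzqo pwzvo gvwqc weoml hxsha unufe
Final line 5: hgevo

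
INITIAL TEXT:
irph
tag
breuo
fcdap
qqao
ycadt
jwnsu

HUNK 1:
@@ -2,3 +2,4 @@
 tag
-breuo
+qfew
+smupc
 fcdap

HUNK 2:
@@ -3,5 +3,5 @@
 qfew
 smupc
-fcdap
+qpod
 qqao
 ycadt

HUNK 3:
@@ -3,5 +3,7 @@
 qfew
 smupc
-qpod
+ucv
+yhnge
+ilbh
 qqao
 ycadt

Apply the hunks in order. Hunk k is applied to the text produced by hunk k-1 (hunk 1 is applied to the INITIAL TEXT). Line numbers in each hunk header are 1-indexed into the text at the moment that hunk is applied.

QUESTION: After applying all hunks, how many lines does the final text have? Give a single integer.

Answer: 10

Derivation:
Hunk 1: at line 2 remove [breuo] add [qfew,smupc] -> 8 lines: irph tag qfew smupc fcdap qqao ycadt jwnsu
Hunk 2: at line 3 remove [fcdap] add [qpod] -> 8 lines: irph tag qfew smupc qpod qqao ycadt jwnsu
Hunk 3: at line 3 remove [qpod] add [ucv,yhnge,ilbh] -> 10 lines: irph tag qfew smupc ucv yhnge ilbh qqao ycadt jwnsu
Final line count: 10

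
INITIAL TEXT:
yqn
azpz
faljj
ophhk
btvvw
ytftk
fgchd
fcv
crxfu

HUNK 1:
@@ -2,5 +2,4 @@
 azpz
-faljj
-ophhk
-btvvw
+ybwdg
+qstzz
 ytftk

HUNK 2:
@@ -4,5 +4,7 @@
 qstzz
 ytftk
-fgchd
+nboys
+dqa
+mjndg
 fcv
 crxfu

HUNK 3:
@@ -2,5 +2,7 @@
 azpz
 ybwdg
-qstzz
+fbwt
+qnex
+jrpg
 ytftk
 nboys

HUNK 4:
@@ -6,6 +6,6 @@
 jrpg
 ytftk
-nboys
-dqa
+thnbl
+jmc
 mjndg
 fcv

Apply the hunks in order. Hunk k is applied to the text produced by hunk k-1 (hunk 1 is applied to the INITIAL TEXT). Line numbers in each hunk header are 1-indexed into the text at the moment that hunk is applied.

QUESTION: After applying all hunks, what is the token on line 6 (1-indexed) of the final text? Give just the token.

Answer: jrpg

Derivation:
Hunk 1: at line 2 remove [faljj,ophhk,btvvw] add [ybwdg,qstzz] -> 8 lines: yqn azpz ybwdg qstzz ytftk fgchd fcv crxfu
Hunk 2: at line 4 remove [fgchd] add [nboys,dqa,mjndg] -> 10 lines: yqn azpz ybwdg qstzz ytftk nboys dqa mjndg fcv crxfu
Hunk 3: at line 2 remove [qstzz] add [fbwt,qnex,jrpg] -> 12 lines: yqn azpz ybwdg fbwt qnex jrpg ytftk nboys dqa mjndg fcv crxfu
Hunk 4: at line 6 remove [nboys,dqa] add [thnbl,jmc] -> 12 lines: yqn azpz ybwdg fbwt qnex jrpg ytftk thnbl jmc mjndg fcv crxfu
Final line 6: jrpg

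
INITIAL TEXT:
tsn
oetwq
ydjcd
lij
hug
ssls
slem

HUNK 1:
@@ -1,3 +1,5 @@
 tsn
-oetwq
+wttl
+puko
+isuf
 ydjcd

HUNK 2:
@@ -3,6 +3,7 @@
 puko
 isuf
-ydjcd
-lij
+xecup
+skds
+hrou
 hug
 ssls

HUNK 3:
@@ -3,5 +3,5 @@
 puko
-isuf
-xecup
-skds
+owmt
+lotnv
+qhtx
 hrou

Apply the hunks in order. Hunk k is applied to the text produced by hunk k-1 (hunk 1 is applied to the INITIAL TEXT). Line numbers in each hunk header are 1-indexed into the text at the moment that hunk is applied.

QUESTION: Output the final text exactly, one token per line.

Answer: tsn
wttl
puko
owmt
lotnv
qhtx
hrou
hug
ssls
slem

Derivation:
Hunk 1: at line 1 remove [oetwq] add [wttl,puko,isuf] -> 9 lines: tsn wttl puko isuf ydjcd lij hug ssls slem
Hunk 2: at line 3 remove [ydjcd,lij] add [xecup,skds,hrou] -> 10 lines: tsn wttl puko isuf xecup skds hrou hug ssls slem
Hunk 3: at line 3 remove [isuf,xecup,skds] add [owmt,lotnv,qhtx] -> 10 lines: tsn wttl puko owmt lotnv qhtx hrou hug ssls slem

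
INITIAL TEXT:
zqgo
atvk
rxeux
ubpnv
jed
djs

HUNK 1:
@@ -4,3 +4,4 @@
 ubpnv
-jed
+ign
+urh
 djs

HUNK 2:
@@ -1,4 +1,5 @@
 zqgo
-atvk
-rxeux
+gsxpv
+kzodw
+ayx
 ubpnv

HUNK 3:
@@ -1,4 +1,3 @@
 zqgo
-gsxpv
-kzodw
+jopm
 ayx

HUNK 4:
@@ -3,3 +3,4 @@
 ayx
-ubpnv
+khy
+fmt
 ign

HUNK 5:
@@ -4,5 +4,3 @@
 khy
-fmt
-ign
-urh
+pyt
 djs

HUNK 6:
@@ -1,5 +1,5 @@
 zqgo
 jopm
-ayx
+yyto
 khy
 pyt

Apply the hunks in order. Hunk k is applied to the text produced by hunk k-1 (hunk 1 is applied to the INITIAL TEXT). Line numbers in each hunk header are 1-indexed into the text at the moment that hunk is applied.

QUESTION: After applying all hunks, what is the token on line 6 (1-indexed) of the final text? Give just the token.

Answer: djs

Derivation:
Hunk 1: at line 4 remove [jed] add [ign,urh] -> 7 lines: zqgo atvk rxeux ubpnv ign urh djs
Hunk 2: at line 1 remove [atvk,rxeux] add [gsxpv,kzodw,ayx] -> 8 lines: zqgo gsxpv kzodw ayx ubpnv ign urh djs
Hunk 3: at line 1 remove [gsxpv,kzodw] add [jopm] -> 7 lines: zqgo jopm ayx ubpnv ign urh djs
Hunk 4: at line 3 remove [ubpnv] add [khy,fmt] -> 8 lines: zqgo jopm ayx khy fmt ign urh djs
Hunk 5: at line 4 remove [fmt,ign,urh] add [pyt] -> 6 lines: zqgo jopm ayx khy pyt djs
Hunk 6: at line 1 remove [ayx] add [yyto] -> 6 lines: zqgo jopm yyto khy pyt djs
Final line 6: djs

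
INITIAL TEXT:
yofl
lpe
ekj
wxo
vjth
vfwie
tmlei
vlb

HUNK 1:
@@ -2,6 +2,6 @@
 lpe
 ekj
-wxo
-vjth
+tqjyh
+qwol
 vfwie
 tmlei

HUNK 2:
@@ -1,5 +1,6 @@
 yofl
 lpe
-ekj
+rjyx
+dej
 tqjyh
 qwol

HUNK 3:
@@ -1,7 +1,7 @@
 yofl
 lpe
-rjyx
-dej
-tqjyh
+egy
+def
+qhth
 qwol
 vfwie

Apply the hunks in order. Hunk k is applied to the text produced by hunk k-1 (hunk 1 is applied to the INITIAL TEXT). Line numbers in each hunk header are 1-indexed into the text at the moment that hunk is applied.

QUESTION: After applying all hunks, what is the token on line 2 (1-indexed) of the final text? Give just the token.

Hunk 1: at line 2 remove [wxo,vjth] add [tqjyh,qwol] -> 8 lines: yofl lpe ekj tqjyh qwol vfwie tmlei vlb
Hunk 2: at line 1 remove [ekj] add [rjyx,dej] -> 9 lines: yofl lpe rjyx dej tqjyh qwol vfwie tmlei vlb
Hunk 3: at line 1 remove [rjyx,dej,tqjyh] add [egy,def,qhth] -> 9 lines: yofl lpe egy def qhth qwol vfwie tmlei vlb
Final line 2: lpe

Answer: lpe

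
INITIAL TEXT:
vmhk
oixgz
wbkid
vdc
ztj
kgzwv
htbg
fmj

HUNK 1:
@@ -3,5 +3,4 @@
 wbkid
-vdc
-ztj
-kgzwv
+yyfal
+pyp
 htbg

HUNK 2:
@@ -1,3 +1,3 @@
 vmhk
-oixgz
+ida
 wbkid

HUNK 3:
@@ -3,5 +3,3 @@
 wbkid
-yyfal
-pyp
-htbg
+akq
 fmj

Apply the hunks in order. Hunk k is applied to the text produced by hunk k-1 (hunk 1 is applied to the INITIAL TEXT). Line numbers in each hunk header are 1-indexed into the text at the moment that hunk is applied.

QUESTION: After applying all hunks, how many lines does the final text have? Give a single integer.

Hunk 1: at line 3 remove [vdc,ztj,kgzwv] add [yyfal,pyp] -> 7 lines: vmhk oixgz wbkid yyfal pyp htbg fmj
Hunk 2: at line 1 remove [oixgz] add [ida] -> 7 lines: vmhk ida wbkid yyfal pyp htbg fmj
Hunk 3: at line 3 remove [yyfal,pyp,htbg] add [akq] -> 5 lines: vmhk ida wbkid akq fmj
Final line count: 5

Answer: 5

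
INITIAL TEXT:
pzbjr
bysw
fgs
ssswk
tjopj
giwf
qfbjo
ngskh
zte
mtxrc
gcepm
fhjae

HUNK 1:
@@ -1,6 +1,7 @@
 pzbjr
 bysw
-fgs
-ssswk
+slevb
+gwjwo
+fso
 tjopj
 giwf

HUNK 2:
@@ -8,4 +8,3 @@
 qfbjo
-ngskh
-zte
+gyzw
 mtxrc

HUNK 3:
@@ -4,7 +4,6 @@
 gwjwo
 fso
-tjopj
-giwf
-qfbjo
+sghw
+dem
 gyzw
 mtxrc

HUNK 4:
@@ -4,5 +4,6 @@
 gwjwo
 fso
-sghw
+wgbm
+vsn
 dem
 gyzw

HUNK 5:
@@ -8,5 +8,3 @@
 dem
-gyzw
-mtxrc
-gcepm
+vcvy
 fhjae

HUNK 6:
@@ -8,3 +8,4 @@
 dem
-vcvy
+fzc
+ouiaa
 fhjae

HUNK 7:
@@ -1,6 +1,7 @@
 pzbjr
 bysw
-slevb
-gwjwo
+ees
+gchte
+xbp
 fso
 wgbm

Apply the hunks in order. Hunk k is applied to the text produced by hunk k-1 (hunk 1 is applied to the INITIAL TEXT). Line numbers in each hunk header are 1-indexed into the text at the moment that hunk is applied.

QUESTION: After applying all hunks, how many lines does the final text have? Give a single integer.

Answer: 12

Derivation:
Hunk 1: at line 1 remove [fgs,ssswk] add [slevb,gwjwo,fso] -> 13 lines: pzbjr bysw slevb gwjwo fso tjopj giwf qfbjo ngskh zte mtxrc gcepm fhjae
Hunk 2: at line 8 remove [ngskh,zte] add [gyzw] -> 12 lines: pzbjr bysw slevb gwjwo fso tjopj giwf qfbjo gyzw mtxrc gcepm fhjae
Hunk 3: at line 4 remove [tjopj,giwf,qfbjo] add [sghw,dem] -> 11 lines: pzbjr bysw slevb gwjwo fso sghw dem gyzw mtxrc gcepm fhjae
Hunk 4: at line 4 remove [sghw] add [wgbm,vsn] -> 12 lines: pzbjr bysw slevb gwjwo fso wgbm vsn dem gyzw mtxrc gcepm fhjae
Hunk 5: at line 8 remove [gyzw,mtxrc,gcepm] add [vcvy] -> 10 lines: pzbjr bysw slevb gwjwo fso wgbm vsn dem vcvy fhjae
Hunk 6: at line 8 remove [vcvy] add [fzc,ouiaa] -> 11 lines: pzbjr bysw slevb gwjwo fso wgbm vsn dem fzc ouiaa fhjae
Hunk 7: at line 1 remove [slevb,gwjwo] add [ees,gchte,xbp] -> 12 lines: pzbjr bysw ees gchte xbp fso wgbm vsn dem fzc ouiaa fhjae
Final line count: 12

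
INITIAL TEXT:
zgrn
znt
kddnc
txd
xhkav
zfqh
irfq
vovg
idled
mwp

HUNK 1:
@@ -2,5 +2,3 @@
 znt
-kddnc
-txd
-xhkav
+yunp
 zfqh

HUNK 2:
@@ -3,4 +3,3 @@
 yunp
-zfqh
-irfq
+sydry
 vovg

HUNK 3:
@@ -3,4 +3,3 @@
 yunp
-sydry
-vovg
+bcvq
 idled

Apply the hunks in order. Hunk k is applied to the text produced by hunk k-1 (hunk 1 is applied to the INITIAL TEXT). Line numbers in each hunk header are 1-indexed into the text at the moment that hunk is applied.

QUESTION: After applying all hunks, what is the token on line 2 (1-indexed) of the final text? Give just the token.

Answer: znt

Derivation:
Hunk 1: at line 2 remove [kddnc,txd,xhkav] add [yunp] -> 8 lines: zgrn znt yunp zfqh irfq vovg idled mwp
Hunk 2: at line 3 remove [zfqh,irfq] add [sydry] -> 7 lines: zgrn znt yunp sydry vovg idled mwp
Hunk 3: at line 3 remove [sydry,vovg] add [bcvq] -> 6 lines: zgrn znt yunp bcvq idled mwp
Final line 2: znt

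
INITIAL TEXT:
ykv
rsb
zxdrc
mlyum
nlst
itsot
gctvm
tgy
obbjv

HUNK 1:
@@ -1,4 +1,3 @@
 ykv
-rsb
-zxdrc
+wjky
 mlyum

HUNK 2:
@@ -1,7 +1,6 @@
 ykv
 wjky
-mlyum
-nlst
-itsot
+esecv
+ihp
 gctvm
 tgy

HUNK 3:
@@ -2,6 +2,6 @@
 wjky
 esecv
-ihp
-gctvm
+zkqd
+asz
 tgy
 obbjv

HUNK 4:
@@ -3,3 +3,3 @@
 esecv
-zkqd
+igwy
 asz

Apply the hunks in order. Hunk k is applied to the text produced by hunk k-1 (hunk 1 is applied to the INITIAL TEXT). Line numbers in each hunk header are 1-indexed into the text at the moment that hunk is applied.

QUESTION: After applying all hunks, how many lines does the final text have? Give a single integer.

Hunk 1: at line 1 remove [rsb,zxdrc] add [wjky] -> 8 lines: ykv wjky mlyum nlst itsot gctvm tgy obbjv
Hunk 2: at line 1 remove [mlyum,nlst,itsot] add [esecv,ihp] -> 7 lines: ykv wjky esecv ihp gctvm tgy obbjv
Hunk 3: at line 2 remove [ihp,gctvm] add [zkqd,asz] -> 7 lines: ykv wjky esecv zkqd asz tgy obbjv
Hunk 4: at line 3 remove [zkqd] add [igwy] -> 7 lines: ykv wjky esecv igwy asz tgy obbjv
Final line count: 7

Answer: 7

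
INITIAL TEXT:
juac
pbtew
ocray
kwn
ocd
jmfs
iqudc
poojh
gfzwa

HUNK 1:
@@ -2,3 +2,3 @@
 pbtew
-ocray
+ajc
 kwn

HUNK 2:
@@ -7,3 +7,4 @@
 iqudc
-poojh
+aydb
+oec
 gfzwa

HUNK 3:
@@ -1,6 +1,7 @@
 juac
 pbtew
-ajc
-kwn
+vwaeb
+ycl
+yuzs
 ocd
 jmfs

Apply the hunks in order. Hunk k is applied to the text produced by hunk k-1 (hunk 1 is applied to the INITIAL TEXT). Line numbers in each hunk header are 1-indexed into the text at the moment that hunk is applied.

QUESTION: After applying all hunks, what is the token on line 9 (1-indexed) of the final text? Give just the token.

Answer: aydb

Derivation:
Hunk 1: at line 2 remove [ocray] add [ajc] -> 9 lines: juac pbtew ajc kwn ocd jmfs iqudc poojh gfzwa
Hunk 2: at line 7 remove [poojh] add [aydb,oec] -> 10 lines: juac pbtew ajc kwn ocd jmfs iqudc aydb oec gfzwa
Hunk 3: at line 1 remove [ajc,kwn] add [vwaeb,ycl,yuzs] -> 11 lines: juac pbtew vwaeb ycl yuzs ocd jmfs iqudc aydb oec gfzwa
Final line 9: aydb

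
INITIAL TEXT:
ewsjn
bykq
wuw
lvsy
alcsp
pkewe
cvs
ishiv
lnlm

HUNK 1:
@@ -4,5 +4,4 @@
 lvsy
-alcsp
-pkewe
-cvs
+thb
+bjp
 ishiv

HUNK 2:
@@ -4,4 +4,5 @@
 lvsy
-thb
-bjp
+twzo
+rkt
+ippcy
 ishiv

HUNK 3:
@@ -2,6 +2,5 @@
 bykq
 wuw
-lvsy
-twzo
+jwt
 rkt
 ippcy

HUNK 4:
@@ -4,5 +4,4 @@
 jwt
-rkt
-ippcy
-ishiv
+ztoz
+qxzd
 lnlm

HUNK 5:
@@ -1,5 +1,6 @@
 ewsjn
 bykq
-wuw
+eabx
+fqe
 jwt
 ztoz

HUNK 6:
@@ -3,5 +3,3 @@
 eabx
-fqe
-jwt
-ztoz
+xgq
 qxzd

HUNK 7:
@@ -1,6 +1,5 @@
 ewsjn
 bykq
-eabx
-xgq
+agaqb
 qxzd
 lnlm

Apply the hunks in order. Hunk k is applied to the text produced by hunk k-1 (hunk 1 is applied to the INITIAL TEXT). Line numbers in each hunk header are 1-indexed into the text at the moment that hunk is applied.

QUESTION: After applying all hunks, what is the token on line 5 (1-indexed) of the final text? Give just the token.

Hunk 1: at line 4 remove [alcsp,pkewe,cvs] add [thb,bjp] -> 8 lines: ewsjn bykq wuw lvsy thb bjp ishiv lnlm
Hunk 2: at line 4 remove [thb,bjp] add [twzo,rkt,ippcy] -> 9 lines: ewsjn bykq wuw lvsy twzo rkt ippcy ishiv lnlm
Hunk 3: at line 2 remove [lvsy,twzo] add [jwt] -> 8 lines: ewsjn bykq wuw jwt rkt ippcy ishiv lnlm
Hunk 4: at line 4 remove [rkt,ippcy,ishiv] add [ztoz,qxzd] -> 7 lines: ewsjn bykq wuw jwt ztoz qxzd lnlm
Hunk 5: at line 1 remove [wuw] add [eabx,fqe] -> 8 lines: ewsjn bykq eabx fqe jwt ztoz qxzd lnlm
Hunk 6: at line 3 remove [fqe,jwt,ztoz] add [xgq] -> 6 lines: ewsjn bykq eabx xgq qxzd lnlm
Hunk 7: at line 1 remove [eabx,xgq] add [agaqb] -> 5 lines: ewsjn bykq agaqb qxzd lnlm
Final line 5: lnlm

Answer: lnlm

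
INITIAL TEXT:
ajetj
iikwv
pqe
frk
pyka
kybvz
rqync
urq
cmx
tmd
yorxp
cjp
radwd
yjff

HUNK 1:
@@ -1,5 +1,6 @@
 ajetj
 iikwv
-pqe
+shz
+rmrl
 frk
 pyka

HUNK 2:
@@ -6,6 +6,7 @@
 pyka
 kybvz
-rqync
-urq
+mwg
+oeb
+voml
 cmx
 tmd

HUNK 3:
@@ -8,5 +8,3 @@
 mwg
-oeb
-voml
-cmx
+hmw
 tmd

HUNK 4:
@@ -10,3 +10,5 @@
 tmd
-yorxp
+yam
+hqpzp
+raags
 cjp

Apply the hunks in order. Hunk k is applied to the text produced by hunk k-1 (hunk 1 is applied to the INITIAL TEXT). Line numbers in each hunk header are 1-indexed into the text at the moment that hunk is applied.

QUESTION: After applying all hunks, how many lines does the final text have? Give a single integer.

Hunk 1: at line 1 remove [pqe] add [shz,rmrl] -> 15 lines: ajetj iikwv shz rmrl frk pyka kybvz rqync urq cmx tmd yorxp cjp radwd yjff
Hunk 2: at line 6 remove [rqync,urq] add [mwg,oeb,voml] -> 16 lines: ajetj iikwv shz rmrl frk pyka kybvz mwg oeb voml cmx tmd yorxp cjp radwd yjff
Hunk 3: at line 8 remove [oeb,voml,cmx] add [hmw] -> 14 lines: ajetj iikwv shz rmrl frk pyka kybvz mwg hmw tmd yorxp cjp radwd yjff
Hunk 4: at line 10 remove [yorxp] add [yam,hqpzp,raags] -> 16 lines: ajetj iikwv shz rmrl frk pyka kybvz mwg hmw tmd yam hqpzp raags cjp radwd yjff
Final line count: 16

Answer: 16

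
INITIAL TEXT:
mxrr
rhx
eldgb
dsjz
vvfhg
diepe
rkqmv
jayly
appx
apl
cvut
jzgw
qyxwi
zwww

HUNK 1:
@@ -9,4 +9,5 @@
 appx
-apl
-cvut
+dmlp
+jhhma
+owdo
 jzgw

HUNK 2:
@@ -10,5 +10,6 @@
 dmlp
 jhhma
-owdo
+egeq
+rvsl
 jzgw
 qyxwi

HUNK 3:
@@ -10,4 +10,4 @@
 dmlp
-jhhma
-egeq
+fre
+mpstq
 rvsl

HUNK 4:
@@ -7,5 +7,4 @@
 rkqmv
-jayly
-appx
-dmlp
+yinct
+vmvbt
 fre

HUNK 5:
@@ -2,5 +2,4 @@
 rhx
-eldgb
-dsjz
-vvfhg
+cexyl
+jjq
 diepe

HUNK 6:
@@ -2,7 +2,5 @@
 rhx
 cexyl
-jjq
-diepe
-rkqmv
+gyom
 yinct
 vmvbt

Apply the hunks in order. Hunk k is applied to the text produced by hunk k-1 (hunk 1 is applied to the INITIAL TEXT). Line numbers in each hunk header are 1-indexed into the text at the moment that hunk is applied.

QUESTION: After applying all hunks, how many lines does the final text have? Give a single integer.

Hunk 1: at line 9 remove [apl,cvut] add [dmlp,jhhma,owdo] -> 15 lines: mxrr rhx eldgb dsjz vvfhg diepe rkqmv jayly appx dmlp jhhma owdo jzgw qyxwi zwww
Hunk 2: at line 10 remove [owdo] add [egeq,rvsl] -> 16 lines: mxrr rhx eldgb dsjz vvfhg diepe rkqmv jayly appx dmlp jhhma egeq rvsl jzgw qyxwi zwww
Hunk 3: at line 10 remove [jhhma,egeq] add [fre,mpstq] -> 16 lines: mxrr rhx eldgb dsjz vvfhg diepe rkqmv jayly appx dmlp fre mpstq rvsl jzgw qyxwi zwww
Hunk 4: at line 7 remove [jayly,appx,dmlp] add [yinct,vmvbt] -> 15 lines: mxrr rhx eldgb dsjz vvfhg diepe rkqmv yinct vmvbt fre mpstq rvsl jzgw qyxwi zwww
Hunk 5: at line 2 remove [eldgb,dsjz,vvfhg] add [cexyl,jjq] -> 14 lines: mxrr rhx cexyl jjq diepe rkqmv yinct vmvbt fre mpstq rvsl jzgw qyxwi zwww
Hunk 6: at line 2 remove [jjq,diepe,rkqmv] add [gyom] -> 12 lines: mxrr rhx cexyl gyom yinct vmvbt fre mpstq rvsl jzgw qyxwi zwww
Final line count: 12

Answer: 12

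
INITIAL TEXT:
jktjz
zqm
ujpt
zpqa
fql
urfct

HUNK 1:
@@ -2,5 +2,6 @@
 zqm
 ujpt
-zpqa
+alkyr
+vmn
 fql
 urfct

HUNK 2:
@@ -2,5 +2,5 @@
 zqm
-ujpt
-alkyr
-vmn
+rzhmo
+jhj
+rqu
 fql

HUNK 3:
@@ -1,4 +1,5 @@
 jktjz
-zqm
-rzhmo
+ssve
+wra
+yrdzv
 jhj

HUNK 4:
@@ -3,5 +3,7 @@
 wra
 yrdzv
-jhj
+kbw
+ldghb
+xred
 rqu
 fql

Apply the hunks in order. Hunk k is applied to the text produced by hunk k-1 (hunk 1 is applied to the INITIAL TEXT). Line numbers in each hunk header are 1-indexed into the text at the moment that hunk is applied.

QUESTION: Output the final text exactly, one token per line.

Answer: jktjz
ssve
wra
yrdzv
kbw
ldghb
xred
rqu
fql
urfct

Derivation:
Hunk 1: at line 2 remove [zpqa] add [alkyr,vmn] -> 7 lines: jktjz zqm ujpt alkyr vmn fql urfct
Hunk 2: at line 2 remove [ujpt,alkyr,vmn] add [rzhmo,jhj,rqu] -> 7 lines: jktjz zqm rzhmo jhj rqu fql urfct
Hunk 3: at line 1 remove [zqm,rzhmo] add [ssve,wra,yrdzv] -> 8 lines: jktjz ssve wra yrdzv jhj rqu fql urfct
Hunk 4: at line 3 remove [jhj] add [kbw,ldghb,xred] -> 10 lines: jktjz ssve wra yrdzv kbw ldghb xred rqu fql urfct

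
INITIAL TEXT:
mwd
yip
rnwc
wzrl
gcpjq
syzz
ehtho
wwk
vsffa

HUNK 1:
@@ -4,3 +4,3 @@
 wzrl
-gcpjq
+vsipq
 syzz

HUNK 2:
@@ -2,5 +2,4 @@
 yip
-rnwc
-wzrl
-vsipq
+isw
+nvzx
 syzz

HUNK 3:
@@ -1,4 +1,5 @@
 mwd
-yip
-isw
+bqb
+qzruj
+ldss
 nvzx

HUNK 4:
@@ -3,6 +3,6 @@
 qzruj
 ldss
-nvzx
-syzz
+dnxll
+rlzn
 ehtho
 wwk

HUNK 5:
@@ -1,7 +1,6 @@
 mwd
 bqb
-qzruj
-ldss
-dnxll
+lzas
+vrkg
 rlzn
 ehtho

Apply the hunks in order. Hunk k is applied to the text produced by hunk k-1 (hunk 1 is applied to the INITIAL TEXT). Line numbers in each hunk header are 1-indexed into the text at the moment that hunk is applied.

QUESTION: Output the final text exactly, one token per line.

Hunk 1: at line 4 remove [gcpjq] add [vsipq] -> 9 lines: mwd yip rnwc wzrl vsipq syzz ehtho wwk vsffa
Hunk 2: at line 2 remove [rnwc,wzrl,vsipq] add [isw,nvzx] -> 8 lines: mwd yip isw nvzx syzz ehtho wwk vsffa
Hunk 3: at line 1 remove [yip,isw] add [bqb,qzruj,ldss] -> 9 lines: mwd bqb qzruj ldss nvzx syzz ehtho wwk vsffa
Hunk 4: at line 3 remove [nvzx,syzz] add [dnxll,rlzn] -> 9 lines: mwd bqb qzruj ldss dnxll rlzn ehtho wwk vsffa
Hunk 5: at line 1 remove [qzruj,ldss,dnxll] add [lzas,vrkg] -> 8 lines: mwd bqb lzas vrkg rlzn ehtho wwk vsffa

Answer: mwd
bqb
lzas
vrkg
rlzn
ehtho
wwk
vsffa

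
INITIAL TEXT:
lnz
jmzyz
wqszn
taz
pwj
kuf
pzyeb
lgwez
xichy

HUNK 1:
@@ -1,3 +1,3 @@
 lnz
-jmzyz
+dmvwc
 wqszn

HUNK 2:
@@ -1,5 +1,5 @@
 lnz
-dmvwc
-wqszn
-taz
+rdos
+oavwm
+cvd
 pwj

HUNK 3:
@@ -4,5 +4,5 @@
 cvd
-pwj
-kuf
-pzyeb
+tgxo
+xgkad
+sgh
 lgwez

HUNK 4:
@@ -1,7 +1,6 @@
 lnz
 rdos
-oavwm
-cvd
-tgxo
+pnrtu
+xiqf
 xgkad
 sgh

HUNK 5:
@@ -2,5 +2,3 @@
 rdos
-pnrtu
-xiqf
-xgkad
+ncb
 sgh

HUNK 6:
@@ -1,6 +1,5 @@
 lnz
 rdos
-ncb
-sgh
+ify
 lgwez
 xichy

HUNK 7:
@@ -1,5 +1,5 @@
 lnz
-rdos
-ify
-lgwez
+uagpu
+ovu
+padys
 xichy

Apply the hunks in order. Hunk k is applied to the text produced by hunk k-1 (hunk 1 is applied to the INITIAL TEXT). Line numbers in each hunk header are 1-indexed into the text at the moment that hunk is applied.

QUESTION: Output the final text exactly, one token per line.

Answer: lnz
uagpu
ovu
padys
xichy

Derivation:
Hunk 1: at line 1 remove [jmzyz] add [dmvwc] -> 9 lines: lnz dmvwc wqszn taz pwj kuf pzyeb lgwez xichy
Hunk 2: at line 1 remove [dmvwc,wqszn,taz] add [rdos,oavwm,cvd] -> 9 lines: lnz rdos oavwm cvd pwj kuf pzyeb lgwez xichy
Hunk 3: at line 4 remove [pwj,kuf,pzyeb] add [tgxo,xgkad,sgh] -> 9 lines: lnz rdos oavwm cvd tgxo xgkad sgh lgwez xichy
Hunk 4: at line 1 remove [oavwm,cvd,tgxo] add [pnrtu,xiqf] -> 8 lines: lnz rdos pnrtu xiqf xgkad sgh lgwez xichy
Hunk 5: at line 2 remove [pnrtu,xiqf,xgkad] add [ncb] -> 6 lines: lnz rdos ncb sgh lgwez xichy
Hunk 6: at line 1 remove [ncb,sgh] add [ify] -> 5 lines: lnz rdos ify lgwez xichy
Hunk 7: at line 1 remove [rdos,ify,lgwez] add [uagpu,ovu,padys] -> 5 lines: lnz uagpu ovu padys xichy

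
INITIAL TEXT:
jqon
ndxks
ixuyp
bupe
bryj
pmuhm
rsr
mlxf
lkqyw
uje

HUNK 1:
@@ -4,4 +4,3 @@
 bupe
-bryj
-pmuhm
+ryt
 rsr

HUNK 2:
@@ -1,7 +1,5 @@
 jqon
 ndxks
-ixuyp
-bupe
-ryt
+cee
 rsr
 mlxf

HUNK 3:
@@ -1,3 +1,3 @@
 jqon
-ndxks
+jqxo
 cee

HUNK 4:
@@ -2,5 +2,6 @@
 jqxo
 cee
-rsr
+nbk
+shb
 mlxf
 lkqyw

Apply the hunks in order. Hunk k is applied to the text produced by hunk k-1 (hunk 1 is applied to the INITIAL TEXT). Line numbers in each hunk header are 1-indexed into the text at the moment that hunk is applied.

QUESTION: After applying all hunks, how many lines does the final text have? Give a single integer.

Hunk 1: at line 4 remove [bryj,pmuhm] add [ryt] -> 9 lines: jqon ndxks ixuyp bupe ryt rsr mlxf lkqyw uje
Hunk 2: at line 1 remove [ixuyp,bupe,ryt] add [cee] -> 7 lines: jqon ndxks cee rsr mlxf lkqyw uje
Hunk 3: at line 1 remove [ndxks] add [jqxo] -> 7 lines: jqon jqxo cee rsr mlxf lkqyw uje
Hunk 4: at line 2 remove [rsr] add [nbk,shb] -> 8 lines: jqon jqxo cee nbk shb mlxf lkqyw uje
Final line count: 8

Answer: 8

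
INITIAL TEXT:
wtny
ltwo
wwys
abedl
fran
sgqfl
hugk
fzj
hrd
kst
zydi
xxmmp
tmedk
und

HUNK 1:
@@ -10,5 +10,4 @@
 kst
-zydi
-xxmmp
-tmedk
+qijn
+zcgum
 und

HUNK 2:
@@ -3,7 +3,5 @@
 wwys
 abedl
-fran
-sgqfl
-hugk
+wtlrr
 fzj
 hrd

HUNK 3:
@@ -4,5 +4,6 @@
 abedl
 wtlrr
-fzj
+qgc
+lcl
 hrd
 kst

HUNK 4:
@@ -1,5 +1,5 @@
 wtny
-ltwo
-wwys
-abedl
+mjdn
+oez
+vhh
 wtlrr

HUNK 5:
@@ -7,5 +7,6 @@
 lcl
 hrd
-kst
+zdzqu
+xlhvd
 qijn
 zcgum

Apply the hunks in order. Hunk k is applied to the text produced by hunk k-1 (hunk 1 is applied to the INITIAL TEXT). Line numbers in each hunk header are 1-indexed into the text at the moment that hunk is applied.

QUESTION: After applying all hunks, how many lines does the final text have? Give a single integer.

Hunk 1: at line 10 remove [zydi,xxmmp,tmedk] add [qijn,zcgum] -> 13 lines: wtny ltwo wwys abedl fran sgqfl hugk fzj hrd kst qijn zcgum und
Hunk 2: at line 3 remove [fran,sgqfl,hugk] add [wtlrr] -> 11 lines: wtny ltwo wwys abedl wtlrr fzj hrd kst qijn zcgum und
Hunk 3: at line 4 remove [fzj] add [qgc,lcl] -> 12 lines: wtny ltwo wwys abedl wtlrr qgc lcl hrd kst qijn zcgum und
Hunk 4: at line 1 remove [ltwo,wwys,abedl] add [mjdn,oez,vhh] -> 12 lines: wtny mjdn oez vhh wtlrr qgc lcl hrd kst qijn zcgum und
Hunk 5: at line 7 remove [kst] add [zdzqu,xlhvd] -> 13 lines: wtny mjdn oez vhh wtlrr qgc lcl hrd zdzqu xlhvd qijn zcgum und
Final line count: 13

Answer: 13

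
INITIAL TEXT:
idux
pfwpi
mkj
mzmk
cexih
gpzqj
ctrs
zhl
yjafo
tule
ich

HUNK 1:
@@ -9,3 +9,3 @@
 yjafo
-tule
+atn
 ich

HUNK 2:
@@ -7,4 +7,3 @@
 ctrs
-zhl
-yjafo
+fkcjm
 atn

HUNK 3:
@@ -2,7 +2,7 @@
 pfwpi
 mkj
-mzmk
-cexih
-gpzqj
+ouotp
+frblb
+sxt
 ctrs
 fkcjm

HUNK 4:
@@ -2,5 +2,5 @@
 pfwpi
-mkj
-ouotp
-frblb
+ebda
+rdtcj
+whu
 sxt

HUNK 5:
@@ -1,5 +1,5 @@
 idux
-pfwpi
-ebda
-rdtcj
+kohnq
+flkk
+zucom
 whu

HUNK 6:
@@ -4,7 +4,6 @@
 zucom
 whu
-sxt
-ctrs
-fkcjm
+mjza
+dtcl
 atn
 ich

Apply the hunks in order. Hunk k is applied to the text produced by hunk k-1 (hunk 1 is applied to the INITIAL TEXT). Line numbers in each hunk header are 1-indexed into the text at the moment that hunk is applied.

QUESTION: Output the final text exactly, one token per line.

Hunk 1: at line 9 remove [tule] add [atn] -> 11 lines: idux pfwpi mkj mzmk cexih gpzqj ctrs zhl yjafo atn ich
Hunk 2: at line 7 remove [zhl,yjafo] add [fkcjm] -> 10 lines: idux pfwpi mkj mzmk cexih gpzqj ctrs fkcjm atn ich
Hunk 3: at line 2 remove [mzmk,cexih,gpzqj] add [ouotp,frblb,sxt] -> 10 lines: idux pfwpi mkj ouotp frblb sxt ctrs fkcjm atn ich
Hunk 4: at line 2 remove [mkj,ouotp,frblb] add [ebda,rdtcj,whu] -> 10 lines: idux pfwpi ebda rdtcj whu sxt ctrs fkcjm atn ich
Hunk 5: at line 1 remove [pfwpi,ebda,rdtcj] add [kohnq,flkk,zucom] -> 10 lines: idux kohnq flkk zucom whu sxt ctrs fkcjm atn ich
Hunk 6: at line 4 remove [sxt,ctrs,fkcjm] add [mjza,dtcl] -> 9 lines: idux kohnq flkk zucom whu mjza dtcl atn ich

Answer: idux
kohnq
flkk
zucom
whu
mjza
dtcl
atn
ich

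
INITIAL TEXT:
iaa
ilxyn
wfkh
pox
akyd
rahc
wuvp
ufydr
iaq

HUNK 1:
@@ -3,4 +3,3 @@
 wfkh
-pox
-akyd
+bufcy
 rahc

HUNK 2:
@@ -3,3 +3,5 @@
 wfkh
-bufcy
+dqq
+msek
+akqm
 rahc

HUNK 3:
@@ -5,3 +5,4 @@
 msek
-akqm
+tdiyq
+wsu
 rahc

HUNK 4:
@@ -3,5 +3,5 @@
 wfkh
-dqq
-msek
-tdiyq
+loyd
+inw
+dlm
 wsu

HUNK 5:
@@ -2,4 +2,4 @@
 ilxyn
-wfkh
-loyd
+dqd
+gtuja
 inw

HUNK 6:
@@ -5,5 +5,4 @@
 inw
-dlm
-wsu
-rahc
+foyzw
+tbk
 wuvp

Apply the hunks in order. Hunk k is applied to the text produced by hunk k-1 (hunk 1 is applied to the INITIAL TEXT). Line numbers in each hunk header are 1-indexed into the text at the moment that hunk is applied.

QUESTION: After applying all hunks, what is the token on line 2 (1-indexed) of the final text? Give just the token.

Hunk 1: at line 3 remove [pox,akyd] add [bufcy] -> 8 lines: iaa ilxyn wfkh bufcy rahc wuvp ufydr iaq
Hunk 2: at line 3 remove [bufcy] add [dqq,msek,akqm] -> 10 lines: iaa ilxyn wfkh dqq msek akqm rahc wuvp ufydr iaq
Hunk 3: at line 5 remove [akqm] add [tdiyq,wsu] -> 11 lines: iaa ilxyn wfkh dqq msek tdiyq wsu rahc wuvp ufydr iaq
Hunk 4: at line 3 remove [dqq,msek,tdiyq] add [loyd,inw,dlm] -> 11 lines: iaa ilxyn wfkh loyd inw dlm wsu rahc wuvp ufydr iaq
Hunk 5: at line 2 remove [wfkh,loyd] add [dqd,gtuja] -> 11 lines: iaa ilxyn dqd gtuja inw dlm wsu rahc wuvp ufydr iaq
Hunk 6: at line 5 remove [dlm,wsu,rahc] add [foyzw,tbk] -> 10 lines: iaa ilxyn dqd gtuja inw foyzw tbk wuvp ufydr iaq
Final line 2: ilxyn

Answer: ilxyn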